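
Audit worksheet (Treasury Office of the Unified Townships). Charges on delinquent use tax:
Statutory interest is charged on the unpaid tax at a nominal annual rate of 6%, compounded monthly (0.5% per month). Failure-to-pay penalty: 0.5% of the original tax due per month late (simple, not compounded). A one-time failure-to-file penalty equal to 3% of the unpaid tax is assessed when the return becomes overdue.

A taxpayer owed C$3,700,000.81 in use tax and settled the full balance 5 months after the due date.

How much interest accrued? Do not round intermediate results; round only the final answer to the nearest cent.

Interest: C$3,700,000.81 × ((1 + 0.005)^5 − 1) = C$3,700,000.81 × 0.0252513… = C$93,429.6570…

C$93,429.66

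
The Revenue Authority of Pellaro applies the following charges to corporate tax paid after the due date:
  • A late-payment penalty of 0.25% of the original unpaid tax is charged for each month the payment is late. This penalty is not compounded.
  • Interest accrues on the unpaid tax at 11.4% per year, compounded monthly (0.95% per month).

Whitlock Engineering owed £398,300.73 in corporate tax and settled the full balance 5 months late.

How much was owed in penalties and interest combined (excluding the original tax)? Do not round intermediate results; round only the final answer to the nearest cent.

Late-payment penalty: 5 × 0.25% × £398,300.73 = £4,978.76…
Interest: £398,300.73 × ((1 + 0.0095)^5 − 1) = £398,300.73 × 0.0484111… = £19,282.1823…
Penalties + interest = £4,978.7591… + £19,282.1823… = £24,260.94

£24,260.94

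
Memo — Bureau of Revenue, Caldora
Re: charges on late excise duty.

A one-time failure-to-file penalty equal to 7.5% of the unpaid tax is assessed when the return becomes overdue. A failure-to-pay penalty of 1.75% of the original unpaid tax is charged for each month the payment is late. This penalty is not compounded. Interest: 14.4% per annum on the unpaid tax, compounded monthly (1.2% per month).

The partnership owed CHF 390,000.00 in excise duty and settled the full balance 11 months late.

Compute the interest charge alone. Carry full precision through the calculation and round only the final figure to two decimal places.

CHF 54,682.71

Interest: CHF 390,000.00 × ((1 + 0.012)^11 − 1) = CHF 390,000.00 × 0.1402121… = CHF 54,682.7109…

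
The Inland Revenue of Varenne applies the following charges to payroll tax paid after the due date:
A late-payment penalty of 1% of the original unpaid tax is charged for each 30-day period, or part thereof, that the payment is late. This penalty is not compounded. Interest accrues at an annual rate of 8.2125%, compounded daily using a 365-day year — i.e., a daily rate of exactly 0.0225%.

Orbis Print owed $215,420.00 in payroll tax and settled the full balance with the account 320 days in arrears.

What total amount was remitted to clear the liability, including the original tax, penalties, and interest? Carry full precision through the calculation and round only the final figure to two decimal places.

Penalty periods: ⌈320/30⌉ = 11; penalty = 11 × 1% × $215,420.00 = $23,696.20
Interest: $215,420.00 × ((1 + 0.000225)^320 − 1) = $215,420.00 × 0.07464664… = $16,080.3793…
Total = $215,420.00 + $23,696.2000 + $16,080.3793… = $255,196.58

$255,196.58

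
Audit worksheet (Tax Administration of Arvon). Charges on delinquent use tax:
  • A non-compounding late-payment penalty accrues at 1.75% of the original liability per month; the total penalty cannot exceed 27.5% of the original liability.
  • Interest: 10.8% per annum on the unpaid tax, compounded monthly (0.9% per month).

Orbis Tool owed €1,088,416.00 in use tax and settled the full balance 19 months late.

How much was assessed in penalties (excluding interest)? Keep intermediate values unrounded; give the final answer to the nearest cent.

Penalty (uncapped): 19 × 1.75% × €1,088,416.00 = €361,898.32; cap = 27.5% × €1,088,416.00 = €299,314.40 → penalty = €299,314.40

€299,314.40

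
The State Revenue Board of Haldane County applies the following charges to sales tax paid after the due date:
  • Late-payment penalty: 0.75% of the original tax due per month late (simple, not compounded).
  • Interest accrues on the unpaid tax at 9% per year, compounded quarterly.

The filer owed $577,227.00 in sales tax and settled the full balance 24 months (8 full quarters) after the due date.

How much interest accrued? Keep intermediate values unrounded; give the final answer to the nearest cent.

Interest (9%/yr ÷ 4 = 2.25%/quarter): $577,227.00 × ((1 + 0.0225)^8 − 1) = $112,461.7955…

$112,461.80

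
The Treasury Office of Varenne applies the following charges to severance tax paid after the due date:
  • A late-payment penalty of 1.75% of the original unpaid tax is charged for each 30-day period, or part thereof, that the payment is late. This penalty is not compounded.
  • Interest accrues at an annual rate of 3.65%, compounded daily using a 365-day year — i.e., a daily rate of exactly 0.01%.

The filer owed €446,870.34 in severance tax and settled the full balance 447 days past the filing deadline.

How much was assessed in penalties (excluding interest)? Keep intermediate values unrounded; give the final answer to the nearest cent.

€117,303.46

Penalty periods: ⌈447/30⌉ = 15; penalty = 15 × 1.75% × €446,870.34 = €117,303.46…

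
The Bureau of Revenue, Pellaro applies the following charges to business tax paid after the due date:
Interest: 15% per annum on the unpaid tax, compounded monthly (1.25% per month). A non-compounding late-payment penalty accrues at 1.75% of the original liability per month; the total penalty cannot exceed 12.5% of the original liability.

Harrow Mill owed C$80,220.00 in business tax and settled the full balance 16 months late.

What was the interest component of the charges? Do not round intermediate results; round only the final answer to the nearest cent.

C$17,639.54

Interest: C$80,220.00 × ((1 + 0.0125)^16 − 1) = C$80,220.00 × 0.2198895… = C$17,639.5395…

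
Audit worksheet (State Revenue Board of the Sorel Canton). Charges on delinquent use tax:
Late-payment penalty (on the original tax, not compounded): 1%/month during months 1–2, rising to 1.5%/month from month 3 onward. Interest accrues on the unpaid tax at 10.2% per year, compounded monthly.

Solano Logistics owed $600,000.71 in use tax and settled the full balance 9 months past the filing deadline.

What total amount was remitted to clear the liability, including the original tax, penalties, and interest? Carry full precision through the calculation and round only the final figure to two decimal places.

Penalty, months 1–2: 2 × 1% × $600,000.71 = $12,000.01…
Penalty, months 3–9: 7 × 1.5% × $600,000.71 = $63,000.07…
Interest (10.2%/yr ÷ 12 = 0.85%/month): $600,000.71 × ((1 + 0.0085)^9 − 1) = $47,492.0061…
Total = $600,000.71 + $75,000.0888… + $47,492.0061… = $722,492.80

$722,492.80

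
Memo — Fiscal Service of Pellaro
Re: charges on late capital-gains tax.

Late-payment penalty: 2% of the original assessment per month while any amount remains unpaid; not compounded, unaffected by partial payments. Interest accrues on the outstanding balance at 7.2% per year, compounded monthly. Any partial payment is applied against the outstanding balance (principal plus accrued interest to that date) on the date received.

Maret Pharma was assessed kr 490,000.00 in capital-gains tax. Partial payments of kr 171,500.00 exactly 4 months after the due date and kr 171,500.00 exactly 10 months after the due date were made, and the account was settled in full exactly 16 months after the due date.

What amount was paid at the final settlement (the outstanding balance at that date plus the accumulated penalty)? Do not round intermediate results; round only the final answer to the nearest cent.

Monthly rate = 7.2% ÷ 12 = 0.6%
Balance at month 4: kr 490,000.0000 × (1 + 0.006)^4 = kr 501,866.2640…
After kr 171,500.00 payment: kr 501,866.2640… − kr 171,500.00 = kr 330,366.2640…
Balance at month 10: kr 330,366.2640… × (1 + 0.006)^6 = kr 342,439.2809…
After kr 171,500.00 payment: kr 342,439.2809… − kr 171,500.00 = kr 170,939.2809…
Balance at month 16: kr 170,939.2809… × (1 + 0.006)^6 = kr 177,186.1440…
Penalty: 16 × 2% × kr 490,000.00 = kr 156,800.00
Final settlement = outstanding balance + penalty = kr 177,186.1440… + kr 156,800.00 = kr 333,986.14

kr 333,986.14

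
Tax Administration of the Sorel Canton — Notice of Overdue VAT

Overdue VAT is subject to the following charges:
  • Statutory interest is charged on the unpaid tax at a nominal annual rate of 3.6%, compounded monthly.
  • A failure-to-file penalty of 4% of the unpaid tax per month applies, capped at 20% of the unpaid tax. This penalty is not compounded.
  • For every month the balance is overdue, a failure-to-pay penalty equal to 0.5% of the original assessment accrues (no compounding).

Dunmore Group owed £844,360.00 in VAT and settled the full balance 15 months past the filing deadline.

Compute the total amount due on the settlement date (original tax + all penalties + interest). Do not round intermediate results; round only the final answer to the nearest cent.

Failure-to-file: 15 × 4% × £844,360.00 = £506,616.00, capped at 20% × £844,360.00 = £168,872.00
Failure-to-pay penalty = 0.5% × £844,360.00 × 15 mo = £63,327.00
Interest (3.6%/yr ÷ 12 = 0.3%/month): £844,360.00 × ((1 + 0.003)^15 − 1) = £38,804.5871…
Total = £844,360.00 + £232,199.0000 + £38,804.5871… = £1,115,363.59

£1,115,363.59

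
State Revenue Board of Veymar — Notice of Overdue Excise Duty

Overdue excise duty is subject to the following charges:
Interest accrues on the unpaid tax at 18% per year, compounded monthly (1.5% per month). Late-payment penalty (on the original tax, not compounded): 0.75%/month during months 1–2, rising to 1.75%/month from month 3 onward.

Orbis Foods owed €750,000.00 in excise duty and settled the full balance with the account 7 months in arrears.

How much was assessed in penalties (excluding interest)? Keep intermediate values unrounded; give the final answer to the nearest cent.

Penalty, months 1–2: 2 × 0.75% × €750,000.00 = €11,250.00
Penalty, months 3–7: 5 × 1.75% × €750,000.00 = €65,625.00
Total penalty = €11,250.00 + €65,625.00 = €76,875.00

€76,875.00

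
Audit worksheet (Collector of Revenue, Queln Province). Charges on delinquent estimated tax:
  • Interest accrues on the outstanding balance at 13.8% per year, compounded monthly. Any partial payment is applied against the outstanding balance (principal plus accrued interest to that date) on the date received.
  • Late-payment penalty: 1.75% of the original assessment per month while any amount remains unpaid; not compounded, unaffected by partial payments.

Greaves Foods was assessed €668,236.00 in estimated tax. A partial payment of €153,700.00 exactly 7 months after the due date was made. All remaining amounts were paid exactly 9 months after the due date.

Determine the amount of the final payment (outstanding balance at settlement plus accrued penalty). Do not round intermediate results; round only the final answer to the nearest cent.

Monthly rate = 13.8% ÷ 12 = 1.15%
Balance at month 7: €668,236.0000 × (1 + 0.0115)^7 = €723,920.8389…
After €153,700.00 payment: €723,920.8389… − €153,700.00 = €570,220.8389…
Balance at month 9: €570,220.8389… × (1 + 0.0115)^2 = €583,411.3299…
Penalty: 9 × 1.75% × €668,236.00 = €105,247.17
Final settlement = outstanding balance + penalty = €583,411.3299… + €105,247.17 = €688,658.50

€688,658.50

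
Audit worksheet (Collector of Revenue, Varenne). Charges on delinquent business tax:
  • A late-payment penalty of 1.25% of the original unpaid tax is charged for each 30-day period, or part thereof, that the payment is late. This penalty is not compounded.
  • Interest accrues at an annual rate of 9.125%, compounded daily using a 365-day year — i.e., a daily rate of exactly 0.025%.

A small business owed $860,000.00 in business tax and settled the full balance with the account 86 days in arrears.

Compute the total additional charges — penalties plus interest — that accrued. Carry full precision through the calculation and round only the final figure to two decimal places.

Penalty periods: ⌈86/30⌉ = 3; penalty = 3 × 1.25% × $860,000.00 = $32,250.00
Interest: $860,000.00 × ((1 + 0.00025)^86 − 1) = $860,000.00 × 0.02173004… = $18,687.8386…
Penalties + interest = $32,250.0000 + $18,687.8386… = $50,937.84

$50,937.84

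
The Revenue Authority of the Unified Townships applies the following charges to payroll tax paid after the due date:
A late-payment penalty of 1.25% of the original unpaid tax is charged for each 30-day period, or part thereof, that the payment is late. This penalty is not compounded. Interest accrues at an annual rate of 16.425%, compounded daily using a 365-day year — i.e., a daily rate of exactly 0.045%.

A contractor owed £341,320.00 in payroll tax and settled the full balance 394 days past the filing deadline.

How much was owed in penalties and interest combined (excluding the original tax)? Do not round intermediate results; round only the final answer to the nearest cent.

Penalty periods: ⌈394/30⌉ = 14; penalty = 14 × 1.25% × £341,320.00 = £59,731.00
Interest: £341,320.00 × ((1 + 0.00045)^394 − 1) = £341,320.00 × 0.19394162… = £66,196.1538…
Penalties + interest = £59,731.0000 + £66,196.1538… = £125,927.15

£125,927.15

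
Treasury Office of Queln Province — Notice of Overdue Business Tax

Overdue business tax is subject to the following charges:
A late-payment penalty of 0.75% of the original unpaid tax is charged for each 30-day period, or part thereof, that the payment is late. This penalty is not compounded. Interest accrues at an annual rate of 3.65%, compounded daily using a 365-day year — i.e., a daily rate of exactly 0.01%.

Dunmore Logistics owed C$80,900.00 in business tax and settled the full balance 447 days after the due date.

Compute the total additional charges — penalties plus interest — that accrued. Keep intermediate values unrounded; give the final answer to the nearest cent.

Penalty periods: ⌈447/30⌉ = 15; penalty = 15 × 0.75% × C$80,900.00 = C$9,101.25
Interest: C$80,900.00 × ((1 + 0.0001)^447 − 1) = C$80,900.00 × 0.04571176… = C$3,698.0815…
Penalties + interest = C$9,101.2500 + C$3,698.0815… = C$12,799.33

C$12,799.33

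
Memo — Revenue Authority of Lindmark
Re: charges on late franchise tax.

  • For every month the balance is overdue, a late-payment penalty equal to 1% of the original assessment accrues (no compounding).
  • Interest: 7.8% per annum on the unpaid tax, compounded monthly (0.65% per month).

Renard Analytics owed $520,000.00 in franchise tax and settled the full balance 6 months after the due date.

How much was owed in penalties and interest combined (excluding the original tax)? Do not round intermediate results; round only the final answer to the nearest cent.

Late-payment penalty = 1% × $520,000.00 × 6 mo = $31,200.00
Interest: $520,000.00 × ((1 + 0.0065)^6 − 1) = $520,000.00 × 0.0396393… = $20,612.4201…
Penalties + interest = $31,200.0000 + $20,612.4201… = $51,812.42

$51,812.42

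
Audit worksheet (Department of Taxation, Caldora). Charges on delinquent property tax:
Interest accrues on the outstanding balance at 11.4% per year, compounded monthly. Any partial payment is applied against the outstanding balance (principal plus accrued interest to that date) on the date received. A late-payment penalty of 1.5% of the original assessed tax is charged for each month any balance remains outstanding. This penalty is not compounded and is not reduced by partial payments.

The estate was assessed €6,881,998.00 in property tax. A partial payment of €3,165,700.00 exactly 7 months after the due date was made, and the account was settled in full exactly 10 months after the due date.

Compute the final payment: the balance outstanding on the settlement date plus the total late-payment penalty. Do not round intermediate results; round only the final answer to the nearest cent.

Monthly rate = 11.4% ÷ 12 = 0.95%
Balance at month 7: €6,881,998.0000 × (1 + 0.0095)^7 = €7,352,902.4627…
After €3,165,700.00 payment: €7,352,902.4627… − €3,165,700.00 = €4,187,202.4627…
Balance at month 10: €4,187,202.4627… × (1 + 0.0095)^3 = €4,307,675.0079…
Penalty: 10 × 1.5% × €6,881,998.00 = €1,032,299.70
Final settlement = outstanding balance + penalty = €4,307,675.0079… + €1,032,299.70 = €5,339,974.71

€5,339,974.71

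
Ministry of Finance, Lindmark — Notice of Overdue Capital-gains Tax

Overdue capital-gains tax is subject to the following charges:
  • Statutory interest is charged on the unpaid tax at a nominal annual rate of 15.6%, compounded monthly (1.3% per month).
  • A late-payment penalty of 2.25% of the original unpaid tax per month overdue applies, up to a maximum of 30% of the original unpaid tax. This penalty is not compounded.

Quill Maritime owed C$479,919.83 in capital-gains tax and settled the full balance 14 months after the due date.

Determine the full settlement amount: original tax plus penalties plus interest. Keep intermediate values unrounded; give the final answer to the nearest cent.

C$719,019.76

Penalty (uncapped): 14 × 2.25% × C$479,919.83 = C$151,174.75…; cap = 30% × C$479,919.83 = C$143,975.95… → penalty = C$143,975.95…
Interest: C$479,919.83 × ((1 + 0.013)^14 − 1) = C$479,919.83 × 0.1982081… = C$95,123.9763…
Total = C$479,919.83 + C$143,975.9490 + C$95,123.9763… = C$719,019.76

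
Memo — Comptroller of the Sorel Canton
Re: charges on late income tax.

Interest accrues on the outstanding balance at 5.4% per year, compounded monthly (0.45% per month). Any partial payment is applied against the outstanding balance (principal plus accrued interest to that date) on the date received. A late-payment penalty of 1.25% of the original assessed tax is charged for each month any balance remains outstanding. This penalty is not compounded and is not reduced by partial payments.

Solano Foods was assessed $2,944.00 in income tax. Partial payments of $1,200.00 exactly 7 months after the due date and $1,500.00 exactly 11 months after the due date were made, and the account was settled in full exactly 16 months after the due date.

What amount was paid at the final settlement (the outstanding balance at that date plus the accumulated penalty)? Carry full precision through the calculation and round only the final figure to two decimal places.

Balance at month 7: $2,944.0000 × (1 + 0.0045)^7 = $3,037.9974…
After $1,200.00 payment: $3,037.9974… − $1,200.00 = $1,837.9974…
Balance at month 11: $1,837.9974… × (1 + 0.0045)^4 = $1,871.3053…
After $1,500.00 payment: $1,871.3053… − $1,500.00 = $371.3053…
Balance at month 16: $371.3053… × (1 + 0.0045)^5 = $379.7352…
Penalty: 16 × 1.25% × $2,944.00 = $588.80
Final settlement = outstanding balance + penalty = $379.7352… + $588.80 = $968.54

$968.54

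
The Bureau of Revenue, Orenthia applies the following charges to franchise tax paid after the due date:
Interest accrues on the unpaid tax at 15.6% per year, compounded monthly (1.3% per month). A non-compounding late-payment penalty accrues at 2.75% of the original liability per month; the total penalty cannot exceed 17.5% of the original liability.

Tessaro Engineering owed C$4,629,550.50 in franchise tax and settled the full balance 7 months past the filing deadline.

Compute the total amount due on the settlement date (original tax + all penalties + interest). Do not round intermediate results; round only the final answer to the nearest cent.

Penalty (uncapped): 7 × 2.75% × C$4,629,550.50 = C$891,188.47…; cap = 17.5% × C$4,629,550.50 = C$810,171.34… → penalty = C$810,171.34…
Interest: C$4,629,550.50 × ((1 + 0.013)^7 − 1) = C$4,629,550.50 × 0.0946269… = C$438,080.0236…
Total = C$4,629,550.50 + C$810,171.3375 + C$438,080.0236… = C$5,877,801.86

C$5,877,801.86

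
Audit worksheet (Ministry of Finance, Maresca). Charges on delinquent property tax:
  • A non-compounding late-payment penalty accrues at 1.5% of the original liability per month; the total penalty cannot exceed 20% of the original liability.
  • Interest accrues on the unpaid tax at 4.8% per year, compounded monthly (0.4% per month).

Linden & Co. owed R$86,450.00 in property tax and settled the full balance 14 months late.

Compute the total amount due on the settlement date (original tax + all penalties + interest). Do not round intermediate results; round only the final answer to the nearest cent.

R$108,709.11

Penalty (uncapped): 14 × 1.5% × R$86,450.00 = R$18,154.50; cap = 20% × R$86,450.00 = R$17,290.00 → penalty = R$17,290.00
Interest: R$86,450.00 × ((1 + 0.004)^14 − 1) = R$86,450.00 × 0.0574796… = R$4,969.1075…
Total = R$86,450.00 + R$17,290.0000 + R$4,969.1075… = R$108,709.11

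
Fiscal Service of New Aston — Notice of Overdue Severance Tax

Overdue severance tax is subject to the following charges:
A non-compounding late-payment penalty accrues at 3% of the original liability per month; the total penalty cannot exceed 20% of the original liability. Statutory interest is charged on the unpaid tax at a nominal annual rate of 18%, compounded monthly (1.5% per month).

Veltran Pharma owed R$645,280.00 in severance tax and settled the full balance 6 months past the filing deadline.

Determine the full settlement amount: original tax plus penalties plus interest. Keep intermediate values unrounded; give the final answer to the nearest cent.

Penalty: 6 × 3% × R$645,280.00 = R$116,150.40 (below the 20% cap of R$129,056.00)
Interest: R$645,280.00 × ((1 + 0.015)^6 − 1) = R$645,280.00 × 0.0934433… = R$60,297.0694…
Total = R$645,280.00 + R$116,150.4000 + R$60,297.0694… = R$821,727.47

R$821,727.47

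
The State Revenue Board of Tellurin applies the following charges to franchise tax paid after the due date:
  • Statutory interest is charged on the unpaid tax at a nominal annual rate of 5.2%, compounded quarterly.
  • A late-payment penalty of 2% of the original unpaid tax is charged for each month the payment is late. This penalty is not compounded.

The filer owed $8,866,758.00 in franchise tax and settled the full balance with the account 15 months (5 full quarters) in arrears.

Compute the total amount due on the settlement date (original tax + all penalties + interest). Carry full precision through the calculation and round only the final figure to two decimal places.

Late-payment penalty = 2% × $8,866,758.00 × 15 mo = $2,660,027.40
Interest (5.2%/yr ÷ 4 = 1.3%/quarter): $8,866,758.00 × ((1 + 0.013)^5 − 1) = $591,520.1632…
Total = $8,866,758.00 + $2,660,027.4000 + $591,520.1632… = $12,118,305.56

$12,118,305.56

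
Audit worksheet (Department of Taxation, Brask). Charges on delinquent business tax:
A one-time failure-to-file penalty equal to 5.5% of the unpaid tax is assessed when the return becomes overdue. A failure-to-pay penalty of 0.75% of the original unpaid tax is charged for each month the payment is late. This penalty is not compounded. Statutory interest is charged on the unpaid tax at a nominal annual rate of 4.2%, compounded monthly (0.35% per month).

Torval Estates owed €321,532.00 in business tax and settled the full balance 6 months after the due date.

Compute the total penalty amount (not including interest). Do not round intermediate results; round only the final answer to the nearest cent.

Failure-to-file penalty: 5.5% × €321,532.00 = €17,684.26
Failure-to-pay penalty = 0.75% × €321,532.00 × 6 mo = €14,468.94
Total penalty = €17,684.26 + €14,468.94 = €32,153.20

€32,153.20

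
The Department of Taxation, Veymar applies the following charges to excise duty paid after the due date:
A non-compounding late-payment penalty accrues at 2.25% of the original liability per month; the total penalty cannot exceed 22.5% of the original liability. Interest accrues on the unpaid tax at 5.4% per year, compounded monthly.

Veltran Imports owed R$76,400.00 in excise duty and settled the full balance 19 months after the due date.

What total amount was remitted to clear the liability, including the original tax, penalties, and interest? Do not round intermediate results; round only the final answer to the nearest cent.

Penalty (uncapped): 19 × 2.25% × R$76,400.00 = R$32,661.00; cap = 22.5% × R$76,400.00 = R$17,190.00 → penalty = R$17,190.00
Interest (5.4%/yr ÷ 12 = 0.45%/month): R$76,400.00 × ((1 + 0.0045)^19 − 1) = R$6,803.6233…
Total = R$76,400.00 + R$17,190.0000 + R$6,803.6233… = R$100,393.62

R$100,393.62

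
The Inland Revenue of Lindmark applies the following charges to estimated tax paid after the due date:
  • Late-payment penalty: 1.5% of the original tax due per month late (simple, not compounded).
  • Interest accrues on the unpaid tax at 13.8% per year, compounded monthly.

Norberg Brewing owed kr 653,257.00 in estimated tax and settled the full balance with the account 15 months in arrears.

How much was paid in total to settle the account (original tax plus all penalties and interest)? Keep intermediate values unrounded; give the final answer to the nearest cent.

kr 922,466.00

Late-payment penalty = 1.5% × kr 653,257.00 × 15 mo = kr 146,982.83…
Interest (13.8%/yr ÷ 12 = 1.15%/month): kr 653,257.00 × ((1 + 0.0115)^15 − 1) = kr 122,226.1732…
Total = kr 653,257.00 + kr 146,982.8250 + kr 122,226.1732… = kr 922,466.00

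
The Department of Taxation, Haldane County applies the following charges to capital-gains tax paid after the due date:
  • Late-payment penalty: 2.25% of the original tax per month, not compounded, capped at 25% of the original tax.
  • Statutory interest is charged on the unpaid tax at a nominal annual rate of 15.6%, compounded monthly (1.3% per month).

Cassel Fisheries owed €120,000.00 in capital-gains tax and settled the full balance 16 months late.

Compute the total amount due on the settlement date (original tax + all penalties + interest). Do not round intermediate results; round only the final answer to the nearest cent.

€177,547.68

Penalty (uncapped): 16 × 2.25% × €120,000.00 = €43,200.00; cap = 25% × €120,000.00 = €30,000.00 → penalty = €30,000.00
Interest: €120,000.00 × ((1 + 0.013)^16 − 1) = €120,000.00 × 0.2295640… = €27,547.6755…
Total = €120,000.00 + €30,000.0000 + €27,547.6755… = €177,547.68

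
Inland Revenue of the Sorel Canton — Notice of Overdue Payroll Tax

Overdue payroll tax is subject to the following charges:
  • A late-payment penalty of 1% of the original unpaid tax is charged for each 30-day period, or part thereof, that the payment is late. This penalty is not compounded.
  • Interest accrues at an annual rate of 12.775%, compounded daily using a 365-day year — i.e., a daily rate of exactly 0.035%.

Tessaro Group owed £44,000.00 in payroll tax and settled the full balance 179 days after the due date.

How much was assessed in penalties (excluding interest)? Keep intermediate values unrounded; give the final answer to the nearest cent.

£2,640.00

Penalty periods: ⌈179/30⌉ = 6; penalty = 6 × 1% × £44,000.00 = £2,640.00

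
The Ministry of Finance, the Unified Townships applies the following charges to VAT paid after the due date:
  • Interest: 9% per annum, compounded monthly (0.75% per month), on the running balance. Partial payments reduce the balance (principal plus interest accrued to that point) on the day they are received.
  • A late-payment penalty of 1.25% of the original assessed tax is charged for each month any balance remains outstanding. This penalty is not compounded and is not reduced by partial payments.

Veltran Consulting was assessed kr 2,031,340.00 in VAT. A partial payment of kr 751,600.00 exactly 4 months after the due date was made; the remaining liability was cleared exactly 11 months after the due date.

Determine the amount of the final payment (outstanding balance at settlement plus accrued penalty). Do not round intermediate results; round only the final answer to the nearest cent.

Balance at month 4: kr 2,031,340.0000 × (1 + 0.0075)^4 = kr 2,092,969.2116…
After kr 751,600.00 payment: kr 2,092,969.2116… − kr 751,600.00 = kr 1,341,369.2116…
Balance at month 11: kr 1,341,369.2116… × (1 + 0.0075)^7 = kr 1,413,395.5429…
Penalty: 11 × 1.25% × kr 2,031,340.00 = kr 279,309.25
Final settlement = outstanding balance + penalty = kr 1,413,395.5429… + kr 279,309.25 = kr 1,692,704.79

kr 1,692,704.79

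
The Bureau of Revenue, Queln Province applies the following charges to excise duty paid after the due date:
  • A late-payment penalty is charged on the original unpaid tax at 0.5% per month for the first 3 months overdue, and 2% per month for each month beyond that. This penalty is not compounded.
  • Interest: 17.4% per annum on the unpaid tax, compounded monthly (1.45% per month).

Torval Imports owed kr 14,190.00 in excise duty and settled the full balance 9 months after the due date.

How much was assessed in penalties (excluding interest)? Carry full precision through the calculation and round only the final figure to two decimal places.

kr 1,915.65

Penalty, months 1–3: 3 × 0.5% × kr 14,190.00 = kr 212.85
Penalty, months 4–9: 6 × 2% × kr 14,190.00 = kr 1,702.80
Total penalty = kr 212.85 + kr 1,702.80 = kr 1,915.65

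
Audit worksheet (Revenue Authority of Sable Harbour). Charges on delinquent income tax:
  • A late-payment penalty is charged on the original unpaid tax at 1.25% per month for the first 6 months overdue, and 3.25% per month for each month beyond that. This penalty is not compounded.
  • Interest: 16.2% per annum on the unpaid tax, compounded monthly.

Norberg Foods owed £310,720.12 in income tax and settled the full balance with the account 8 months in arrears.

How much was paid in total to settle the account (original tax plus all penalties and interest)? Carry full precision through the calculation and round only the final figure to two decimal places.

£389,407.86

Penalty, months 1–6: 6 × 1.25% × £310,720.12 = £23,304.01…
Penalty, months 7–8: 2 × 3.25% × £310,720.12 = £20,196.81…
Interest (16.2%/yr ÷ 12 = 1.35%/month): £310,720.12 × ((1 + 0.0135)^8 − 1) = £35,186.9194…
Total = £310,720.12 + £43,500.8168 + £35,186.9194… = £389,407.86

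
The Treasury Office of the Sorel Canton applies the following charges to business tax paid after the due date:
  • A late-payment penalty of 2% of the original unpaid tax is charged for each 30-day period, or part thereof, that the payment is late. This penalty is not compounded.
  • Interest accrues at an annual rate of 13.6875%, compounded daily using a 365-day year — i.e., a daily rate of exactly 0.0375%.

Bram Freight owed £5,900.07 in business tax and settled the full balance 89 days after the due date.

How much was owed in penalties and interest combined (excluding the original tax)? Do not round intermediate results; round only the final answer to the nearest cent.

£554.20

Penalty periods: ⌈89/30⌉ = 3; penalty = 3 × 2% × £5,900.07 = £354.00…
Interest: £5,900.07 × ((1 + 0.000375)^89 − 1) = £5,900.07 × 0.03393172… = £200.1996…
Penalties + interest = £354.0042 + £200.1996… = £554.20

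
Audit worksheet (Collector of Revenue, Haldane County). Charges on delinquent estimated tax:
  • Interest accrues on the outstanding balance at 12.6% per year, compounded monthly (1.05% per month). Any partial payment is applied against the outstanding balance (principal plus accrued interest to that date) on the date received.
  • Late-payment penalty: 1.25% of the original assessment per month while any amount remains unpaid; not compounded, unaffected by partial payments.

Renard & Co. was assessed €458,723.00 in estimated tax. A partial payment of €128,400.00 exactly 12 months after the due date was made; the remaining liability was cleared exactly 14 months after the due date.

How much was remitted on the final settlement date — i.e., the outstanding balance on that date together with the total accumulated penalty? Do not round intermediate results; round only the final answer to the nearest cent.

Balance at month 12: €458,723.0000 × (1 + 0.0105)^12 = €519,979.6293…
After €128,400.00 payment: €519,979.6293… − €128,400.00 = €391,579.6293…
Balance at month 14: €391,579.6293… × (1 + 0.0105)^2 = €399,845.9732…
Penalty: 14 × 1.25% × €458,723.00 = €80,276.53…
Final settlement = outstanding balance + penalty = €399,845.9732… + €80,276.53… = €480,122.50

€480,122.50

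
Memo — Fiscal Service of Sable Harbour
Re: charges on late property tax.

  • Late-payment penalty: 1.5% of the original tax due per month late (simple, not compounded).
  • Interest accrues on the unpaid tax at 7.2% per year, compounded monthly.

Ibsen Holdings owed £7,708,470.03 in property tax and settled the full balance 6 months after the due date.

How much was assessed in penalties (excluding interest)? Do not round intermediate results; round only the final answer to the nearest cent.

Late-payment penalty = 1.5% × £7,708,470.03 × 6 mo = £693,762.30…

£693,762.30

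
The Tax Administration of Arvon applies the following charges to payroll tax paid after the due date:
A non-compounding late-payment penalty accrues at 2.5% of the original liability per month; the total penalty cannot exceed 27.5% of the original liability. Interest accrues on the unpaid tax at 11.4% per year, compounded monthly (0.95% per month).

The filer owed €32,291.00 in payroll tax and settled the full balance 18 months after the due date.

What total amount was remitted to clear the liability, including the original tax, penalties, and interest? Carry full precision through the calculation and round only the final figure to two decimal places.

Penalty (uncapped): 18 × 2.5% × €32,291.00 = €14,530.95; cap = 27.5% × €32,291.00 = €8,880.03… → penalty = €8,880.03…
Interest: €32,291.00 × ((1 + 0.0095)^18 − 1) = €32,291.00 × 0.1855335… = €5,991.0612…
Total = €32,291.00 + €8,880.0250 + €5,991.0612… = €47,162.09

€47,162.09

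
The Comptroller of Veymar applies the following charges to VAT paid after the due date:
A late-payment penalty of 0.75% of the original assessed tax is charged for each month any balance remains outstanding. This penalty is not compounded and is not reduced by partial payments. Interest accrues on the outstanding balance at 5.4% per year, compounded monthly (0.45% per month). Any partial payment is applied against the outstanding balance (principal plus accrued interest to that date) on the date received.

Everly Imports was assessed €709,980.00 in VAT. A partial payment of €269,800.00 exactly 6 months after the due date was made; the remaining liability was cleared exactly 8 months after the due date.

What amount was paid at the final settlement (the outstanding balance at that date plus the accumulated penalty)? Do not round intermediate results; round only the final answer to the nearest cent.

€506,310.62

Balance at month 6: €709,980.0000 × (1 + 0.0045)^6 = €729,366.4147…
After €269,800.00 payment: €729,366.4147… − €269,800.00 = €459,566.4147…
Balance at month 8: €459,566.4147… × (1 + 0.0045)^2 = €463,711.8187…
Penalty: 8 × 0.75% × €709,980.00 = €42,598.80
Final settlement = outstanding balance + penalty = €463,711.8187… + €42,598.80 = €506,310.62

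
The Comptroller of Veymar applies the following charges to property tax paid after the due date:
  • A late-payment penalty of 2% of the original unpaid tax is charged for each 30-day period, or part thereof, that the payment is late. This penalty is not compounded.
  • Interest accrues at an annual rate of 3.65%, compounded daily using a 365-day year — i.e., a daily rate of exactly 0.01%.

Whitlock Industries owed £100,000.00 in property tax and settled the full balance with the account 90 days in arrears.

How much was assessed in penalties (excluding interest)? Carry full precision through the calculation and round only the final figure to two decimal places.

Penalty periods: ⌈90/30⌉ = 3; penalty = 3 × 2% × £100,000.00 = £6,000.00

£6,000.00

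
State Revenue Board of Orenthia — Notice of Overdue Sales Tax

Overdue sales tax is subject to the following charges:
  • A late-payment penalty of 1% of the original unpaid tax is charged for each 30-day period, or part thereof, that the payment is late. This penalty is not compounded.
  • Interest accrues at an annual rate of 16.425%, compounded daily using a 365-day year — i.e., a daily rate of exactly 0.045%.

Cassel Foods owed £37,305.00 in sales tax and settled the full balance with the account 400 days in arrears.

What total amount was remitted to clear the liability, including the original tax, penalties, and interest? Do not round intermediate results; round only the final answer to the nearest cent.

Penalty periods: ⌈400/30⌉ = 14; penalty = 14 × 1% × £37,305.00 = £5,222.70
Interest: £37,305.00 × ((1 + 0.00045)^400 − 1) = £37,305.00 × 0.19716889… = £7,355.3855…
Total = £37,305.00 + £5,222.7000 + £7,355.3855… = £49,883.09

£49,883.09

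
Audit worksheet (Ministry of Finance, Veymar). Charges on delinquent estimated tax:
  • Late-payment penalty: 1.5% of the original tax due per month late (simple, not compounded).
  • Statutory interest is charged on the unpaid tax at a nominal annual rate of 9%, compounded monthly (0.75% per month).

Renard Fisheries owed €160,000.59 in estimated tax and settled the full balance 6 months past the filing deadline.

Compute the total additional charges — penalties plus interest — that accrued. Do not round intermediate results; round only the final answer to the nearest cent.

Late-payment penalty: 6 × 1.5% × €160,000.59 = €14,400.05…
Interest: €160,000.59 × ((1 + 0.0075)^6 − 1) = €160,000.59 × 0.0458522… = €7,336.3847…
Penalties + interest = €14,400.0531 + €7,336.3847… = €21,736.44

€21,736.44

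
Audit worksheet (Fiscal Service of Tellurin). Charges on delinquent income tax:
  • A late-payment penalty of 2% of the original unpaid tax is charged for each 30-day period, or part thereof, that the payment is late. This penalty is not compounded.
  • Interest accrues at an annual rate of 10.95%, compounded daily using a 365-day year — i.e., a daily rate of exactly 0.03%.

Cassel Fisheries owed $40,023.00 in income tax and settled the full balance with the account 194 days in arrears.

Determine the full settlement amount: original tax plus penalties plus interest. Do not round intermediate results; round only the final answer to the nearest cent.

$48,024.31

Penalty periods: ⌈194/30⌉ = 7; penalty = 7 × 2% × $40,023.00 = $5,603.22
Interest: $40,023.00 × ((1 + 0.0003)^194 − 1) = $40,023.00 × 0.05991771… = $2,398.0865…
Total = $40,023.00 + $5,603.2200 + $2,398.0865… = $48,024.31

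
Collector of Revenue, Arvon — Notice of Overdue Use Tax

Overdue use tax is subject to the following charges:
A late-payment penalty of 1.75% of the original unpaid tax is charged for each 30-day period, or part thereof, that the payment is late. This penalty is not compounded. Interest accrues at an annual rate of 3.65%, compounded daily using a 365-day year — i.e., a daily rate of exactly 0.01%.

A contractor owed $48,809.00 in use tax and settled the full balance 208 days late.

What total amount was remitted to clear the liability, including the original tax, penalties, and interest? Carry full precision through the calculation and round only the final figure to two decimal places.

Penalty periods: ⌈208/30⌉ = 7; penalty = 7 × 1.75% × $48,809.00 = $5,979.10…
Interest: $48,809.00 × ((1 + 0.0001)^208 − 1) = $48,809.00 × 0.02101677… = $1,025.8073…
Total = $48,809.00 + $5,979.1025 + $1,025.8073… = $55,813.91

$55,813.91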